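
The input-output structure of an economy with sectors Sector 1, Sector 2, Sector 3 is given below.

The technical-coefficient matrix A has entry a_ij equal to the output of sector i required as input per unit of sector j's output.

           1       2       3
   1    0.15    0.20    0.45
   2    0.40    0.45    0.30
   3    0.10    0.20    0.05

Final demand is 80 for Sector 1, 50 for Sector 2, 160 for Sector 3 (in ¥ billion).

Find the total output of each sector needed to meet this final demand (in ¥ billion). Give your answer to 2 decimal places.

x_1 = 400.20, x_2 = 561.26, x_3 = 328.71

I − A =
  [   0.85    -0.20    -0.45]
  [  -0.40     0.55    -0.30]
  [  -0.10    -0.20     0.95]
Cofactors of I−A, C_ij = (−1)^(i+j)·(minor ij) (rows/columns in the sector order above):
  C_11 = (0.55)(0.95) − (-0.30)(-0.20) = 0.4625
  C_12 = −[(-0.40)(0.95) − (-0.30)(-0.10)] = 0.4100
  C_13 = (-0.40)(-0.20) − (0.55)(-0.10) = 0.1350
  C_21 = −[(-0.20)(0.95) − (-0.45)(-0.20)] = 0.2800
  C_22 = (0.85)(0.95) − (-0.45)(-0.10) = 0.7625
  C_23 = −[(0.85)(-0.20) − (-0.20)(-0.10)] = 0.1900
  C_31 = (-0.20)(-0.30) − (-0.45)(0.55) = 0.3075
  C_32 = −[(0.85)(-0.30) − (-0.45)(-0.40)] = 0.4350
  C_33 = (0.85)(0.55) − (-0.20)(-0.40) = 0.3875
det(I−A) = Σ_j (I−A)_1j·C_1j = (0.85)(0.4625) + (-0.20)(0.4100) + (-0.45)(0.1350) = 0.250375
adj(I−A) = Cᵀ =
  [ 0.4625   0.2800   0.3075]
  [ 0.4100   0.7625   0.4350]
  [ 0.1350   0.1900   0.3875]
(I − A)⁻¹ = adj(I−A) / det(I−A) ≈
  [   1.8472     1.1183     1.2282]
  [   1.6375     3.0454     1.7374]
  [   0.5392     0.7589     1.5477]
x = (I − A)⁻¹ d = adj(I−A)·d / det(I−A), with det(I−A) = 0.250375:
  x_1 = (0.4625·80 + 0.2800·50 + 0.3075·160) / 0.250375 = 100.20 / 0.250375 ≈ 400.20
  x_2 = (0.4100·80 + 0.7625·50 + 0.4350·160) / 0.250375 = 140.525 / 0.250375 ≈ 561.26
  x_3 = (0.1350·80 + 0.1900·50 + 0.3875·160) / 0.250375 = 82.30 / 0.250375 ≈ 328.71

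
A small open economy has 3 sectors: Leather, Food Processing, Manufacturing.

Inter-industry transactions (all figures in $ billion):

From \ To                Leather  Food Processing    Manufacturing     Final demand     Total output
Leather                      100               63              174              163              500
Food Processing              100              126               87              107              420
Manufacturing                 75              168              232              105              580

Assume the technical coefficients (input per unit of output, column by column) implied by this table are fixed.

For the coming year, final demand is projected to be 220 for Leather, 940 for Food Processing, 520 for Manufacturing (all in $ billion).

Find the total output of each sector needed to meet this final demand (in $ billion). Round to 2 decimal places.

x_1 = 1882.77, x_2 = 2528.60, x_3 = 3023.09

Technical coefficients a_ij = z_ij / X_j:
  a_11 = 100/500 = 0.20, a_21 = 100/500 = 0.20, a_31 = 75/500 = 0.15
  a_12 = 63/420 = 0.15, a_22 = 126/420 = 0.30, a_32 = 168/420 = 0.40
  a_13 = 174/580 = 0.30, a_23 = 87/580 = 0.15, a_33 = 232/580 = 0.40
I − A =
  [   0.80    -0.15    -0.30]
  [  -0.20     0.70    -0.15]
  [  -0.15    -0.40     0.60]
Cofactors of I−A, C_ij = (−1)^(i+j)·(minor ij) (rows/columns in the sector order above):
  C_11 = (0.70)(0.60) − (-0.15)(-0.40) = 0.3600
  C_12 = −[(-0.20)(0.60) − (-0.15)(-0.15)] = 0.1425
  C_13 = (-0.20)(-0.40) − (0.70)(-0.15) = 0.1850
  C_21 = −[(-0.15)(0.60) − (-0.30)(-0.40)] = 0.2100
  C_22 = (0.80)(0.60) − (-0.30)(-0.15) = 0.4350
  C_23 = −[(0.80)(-0.40) − (-0.15)(-0.15)] = 0.3425
  C_31 = (-0.15)(-0.15) − (-0.30)(0.70) = 0.2325
  C_32 = −[(0.80)(-0.15) − (-0.30)(-0.20)] = 0.1800
  C_33 = (0.80)(0.70) − (-0.15)(-0.20) = 0.5300
det(I−A) = Σ_j (I−A)_1j·C_1j = (0.80)(0.3600) + (-0.15)(0.1425) + (-0.30)(0.1850) = 0.211125
adj(I−A) = Cᵀ =
  [ 0.3600   0.2100   0.2325]
  [ 0.1425   0.4350   0.1800]
  [ 0.1850   0.3425   0.5300]
(I − A)⁻¹ = adj(I−A) / det(I−A) ≈
  [   1.7052     0.9947     1.1012]
  [   0.6750     2.0604     0.8526]
  [   0.8763     1.6223     2.5104]
x = (I − A)⁻¹ d = adj(I−A)·d / det(I−A), with det(I−A) = 0.211125:
  x_1 = (0.3600·220 + 0.2100·940 + 0.2325·520) / 0.211125 = 397.50 / 0.211125 ≈ 1882.77
  x_2 = (0.1425·220 + 0.4350·940 + 0.1800·520) / 0.211125 = 533.85 / 0.211125 ≈ 2528.60
  x_3 = (0.1850·220 + 0.3425·940 + 0.5300·520) / 0.211125 = 638.25 / 0.211125 ≈ 3023.09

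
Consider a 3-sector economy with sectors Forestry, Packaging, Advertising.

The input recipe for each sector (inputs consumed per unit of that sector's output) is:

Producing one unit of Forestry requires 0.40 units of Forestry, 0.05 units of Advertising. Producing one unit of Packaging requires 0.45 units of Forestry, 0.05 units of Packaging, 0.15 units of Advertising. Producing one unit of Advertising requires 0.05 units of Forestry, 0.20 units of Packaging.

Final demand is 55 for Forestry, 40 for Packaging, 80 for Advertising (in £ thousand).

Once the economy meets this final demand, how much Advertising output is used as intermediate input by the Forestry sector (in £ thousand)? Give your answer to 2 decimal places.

z_31 = 7.33

I − A =
  [   0.60    -0.45    -0.05]
  [   0.00     0.95    -0.20]
  [  -0.05    -0.15     1.00]
Cofactors of I−A, C_ij = (−1)^(i+j)·(minor ij) (rows/columns in the sector order above):
  C_11 = (0.95)(1.00) − (-0.20)(-0.15) = 0.9200
  C_12 = −[(0.00)(1.00) − (-0.20)(-0.05)] = 0.0100
  C_13 = (0.00)(-0.15) − (0.95)(-0.05) = 0.0475
  C_21 = −[(-0.45)(1.00) − (-0.05)(-0.15)] = 0.4575
  C_22 = (0.60)(1.00) − (-0.05)(-0.05) = 0.5975
  C_23 = −[(0.60)(-0.15) − (-0.45)(-0.05)] = 0.1125
  C_31 = (-0.45)(-0.20) − (-0.05)(0.95) = 0.1375
  C_32 = −[(0.60)(-0.20) − (-0.05)(0.00)] = 0.1200
  C_33 = (0.60)(0.95) − (-0.45)(0.00) = 0.5700
det(I−A) = Σ_j (I−A)_1j·C_1j = (0.60)(0.9200) + (-0.45)(0.0100) + (-0.05)(0.0475) = 0.545125
adj(I−A) = Cᵀ =
  [ 0.9200   0.4575   0.1375]
  [ 0.0100   0.5975   0.1200]
  [ 0.0475   0.1125   0.5700]
(I − A)⁻¹ = adj(I−A) / det(I−A) ≈
  [   1.6877     0.8393     0.2522]
  [   0.0183     1.0961     0.2201]
  [   0.0871     0.2064     1.0456]
First solve x = (I − A)⁻¹ d = adj(I−A)·d / det(I−A); in particular x_1 = (0.9200·55 + 0.4575·40 + 0.1375·80) / 0.545125 = 79.90 / 0.545125 ≈ 146.5719.
Intermediate flow from 3 to 1: z_31 = a_31 · x_1 = 0.05 × 79.90 / 0.545125 = 3.995 / 0.545125 ≈ 7.33.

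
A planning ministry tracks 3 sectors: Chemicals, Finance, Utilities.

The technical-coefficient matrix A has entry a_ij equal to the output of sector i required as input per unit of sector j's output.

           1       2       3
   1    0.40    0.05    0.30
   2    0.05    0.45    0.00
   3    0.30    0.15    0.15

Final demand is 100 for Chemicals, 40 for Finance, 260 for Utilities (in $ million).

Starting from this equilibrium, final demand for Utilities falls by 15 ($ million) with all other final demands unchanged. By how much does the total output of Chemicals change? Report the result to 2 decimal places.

Δx_1 = -10.92

I − A =
  [   0.60    -0.05    -0.30]
  [  -0.05     0.55     0.00]
  [  -0.30    -0.15     0.85]
Cofactors of I−A, C_ij = (−1)^(i+j)·(minor ij) (rows/columns in the sector order above):
  C_11 = (0.55)(0.85) − (0.00)(-0.15) = 0.4675
  C_12 = −[(-0.05)(0.85) − (0.00)(-0.30)] = 0.0425
  C_13 = (-0.05)(-0.15) − (0.55)(-0.30) = 0.1725
  C_21 = −[(-0.05)(0.85) − (-0.30)(-0.15)] = 0.0875
  C_22 = (0.60)(0.85) − (-0.30)(-0.30) = 0.4200
  C_23 = −[(0.60)(-0.15) − (-0.05)(-0.30)] = 0.1050
  C_31 = (-0.05)(0.00) − (-0.30)(0.55) = 0.1650
  C_32 = −[(0.60)(0.00) − (-0.30)(-0.05)] = 0.0150
  C_33 = (0.60)(0.55) − (-0.05)(-0.05) = 0.3275
det(I−A) = Σ_j (I−A)_1j·C_1j = (0.60)(0.4675) + (-0.05)(0.0425) + (-0.30)(0.1725) = 0.226625
adj(I−A) = Cᵀ =
  [ 0.4675   0.0875   0.1650]
  [ 0.0425   0.4200   0.0150]
  [ 0.1725   0.1050   0.3275]
(I − A)⁻¹ = adj(I−A) / det(I−A) ≈
  [   2.0629     0.3861     0.7281]
  [   0.1875     1.8533     0.0662]
  [   0.7612     0.4633     1.4451]
Δx = (I − A)⁻¹ Δd with Δd having -15 in the Utilities component and 0 elsewhere.
So Δx_1 = L_13 · (-15), where L_13 = adj(I−A)_13 / det(I−A) = 0.1650 / 0.226625.
Δx_1 = 0.1650 × (-15) / 0.226625 = -2.475 / 0.226625 ≈ -10.92.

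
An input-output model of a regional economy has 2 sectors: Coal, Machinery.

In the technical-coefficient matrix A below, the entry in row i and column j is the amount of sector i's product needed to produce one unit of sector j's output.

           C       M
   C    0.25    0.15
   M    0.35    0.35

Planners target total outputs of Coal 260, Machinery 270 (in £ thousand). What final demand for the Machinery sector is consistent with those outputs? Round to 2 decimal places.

I − A =
  [   0.75    -0.15]
  [  -0.35     0.65]
d = (I − A) x:
  d_C = (+0.75)·260 + (-0.15)·270 = 154.50
  d_M = (-0.35)·260 + (+0.65)·270 = 84.50

d_M = 84.50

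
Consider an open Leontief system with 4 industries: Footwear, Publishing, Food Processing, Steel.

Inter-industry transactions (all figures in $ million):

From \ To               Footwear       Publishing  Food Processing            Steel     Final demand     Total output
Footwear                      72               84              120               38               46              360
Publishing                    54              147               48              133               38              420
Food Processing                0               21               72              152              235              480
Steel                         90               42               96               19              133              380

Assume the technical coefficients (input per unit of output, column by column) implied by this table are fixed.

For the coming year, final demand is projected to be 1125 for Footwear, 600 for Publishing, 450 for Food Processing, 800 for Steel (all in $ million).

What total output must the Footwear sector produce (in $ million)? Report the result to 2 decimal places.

Technical coefficients a_ij = z_ij / X_j:
  a_11 = 72/360 = 0.20, a_21 = 54/360 = 0.15, a_31 = 0/360 = 0.00, a_41 = 90/360 = 0.25
  a_12 = 84/420 = 0.20, a_22 = 147/420 = 0.35, a_32 = 21/420 = 0.05, a_42 = 42/420 = 0.10
  a_13 = 120/480 = 0.25, a_23 = 48/480 = 0.10, a_33 = 72/480 = 0.15, a_43 = 96/480 = 0.20
  a_14 = 38/380 = 0.10, a_24 = 133/380 = 0.35, a_34 = 152/380 = 0.40, a_44 = 19/380 = 0.05
I − A =
  [   0.80    -0.20    -0.25    -0.10]
  [  -0.15     0.65    -0.10    -0.35]
  [   0.00    -0.05     0.85    -0.40]
  [  -0.25    -0.10    -0.20     0.95]
Compute the cofactors C_ij = (−1)^(i+j)·(3×3 minor ij) of I−A; the adjugate is their transpose:
adj(I−A) = Cᵀ =
  [ 0.430875   0.176875   0.192625   0.191625]
  [ 0.193500   0.535750   0.190000   0.297750]
  [ 0.082500   0.088750   0.402250   0.210750]
  [ 0.151125   0.121625   0.155375   0.410625]
det(I−A) = Σ_j (I−A)_1j·C_1j = (0.80)(0.430875) + (-0.20)(0.193500) + (-0.25)(0.082500) + (-0.10)(0.151125) = 0.2702625
(I − A)⁻¹ = adj(I−A) / det(I−A) ≈
  [   1.5943     0.6545     0.7127     0.7090]
  [   0.7160     1.9823     0.7030     1.1017]
  [   0.3053     0.3284     1.4884     0.7798]
  [   0.5592     0.4500     0.5749     1.5194]
x = (I − A)⁻¹ d = adj(I−A)·d / det(I−A), with det(I−A) = 0.2702625:
  x_1 = (0.430875·1125 + 0.176875·600 + 0.192625·450 + 0.191625·800) / 0.2702625 = 830.840625 / 0.2702625 ≈ 3074.20
  x_2 = (0.193500·1125 + 0.535750·600 + 0.190000·450 + 0.297750·800) / 0.2702625 = 862.8375 / 0.2702625 ≈ 3192.59
  x_3 = (0.082500·1125 + 0.088750·600 + 0.402250·450 + 0.210750·800) / 0.2702625 = 495.675 / 0.2702625 ≈ 1834.05
  x_4 = (0.151125·1125 + 0.121625·600 + 0.155375·450 + 0.410625·800) / 0.2702625 = 641.409375 / 0.2702625 ≈ 2373.28

x_1 = 3074.20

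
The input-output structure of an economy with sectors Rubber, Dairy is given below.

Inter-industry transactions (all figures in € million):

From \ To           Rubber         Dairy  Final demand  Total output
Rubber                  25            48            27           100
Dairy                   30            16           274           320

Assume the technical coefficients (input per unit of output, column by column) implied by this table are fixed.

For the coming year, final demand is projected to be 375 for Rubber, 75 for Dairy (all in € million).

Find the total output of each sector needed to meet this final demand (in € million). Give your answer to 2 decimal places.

x_1 = 550.56, x_2 = 252.81

Technical coefficients a_ij = z_ij / X_j:
  a_11 = 25/100 = 0.25, a_21 = 30/100 = 0.30
  a_12 = 48/320 = 0.15, a_22 = 16/320 = 0.05
I − A =
  [   0.75    -0.15]
  [  -0.30     0.95]
det(I−A) = (0.75)(0.95) − (-0.15)(-0.30) = 0.6675
adj(I−A) = [[0.95, 0.15], [0.30, 0.75]]
(I − A)⁻¹ = adj(I−A) / det(I−A) ≈
  [   1.4232     0.2247]
  [   0.4494     1.1236]
x = (I − A)⁻¹ d = adj(I−A)·d / det(I−A), with det(I−A) = 0.6675:
  x_1 = (0.95·375 + 0.15·75) / 0.6675 = 367.50 / 0.6675 ≈ 550.56
  x_2 = (0.30·375 + 0.75·75) / 0.6675 = 168.75 / 0.6675 ≈ 252.81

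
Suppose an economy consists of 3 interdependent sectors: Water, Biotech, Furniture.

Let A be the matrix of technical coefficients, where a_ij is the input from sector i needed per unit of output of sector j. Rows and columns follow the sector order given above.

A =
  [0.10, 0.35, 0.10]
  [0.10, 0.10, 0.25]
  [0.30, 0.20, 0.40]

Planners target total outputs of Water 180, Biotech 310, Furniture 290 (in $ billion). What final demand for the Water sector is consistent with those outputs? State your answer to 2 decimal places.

I − A =
  [   0.90    -0.35    -0.10]
  [  -0.10     0.90    -0.25]
  [  -0.30    -0.20     0.60]
d = (I − A) x:
  d_W = (+0.90)·180 + (-0.35)·310 + (-0.10)·290 = 24.50
  d_B = (-0.10)·180 + (+0.90)·310 + (-0.25)·290 = 188.50
  d_F = (-0.30)·180 + (-0.20)·310 + (+0.60)·290 = 58.00

d_W = 24.50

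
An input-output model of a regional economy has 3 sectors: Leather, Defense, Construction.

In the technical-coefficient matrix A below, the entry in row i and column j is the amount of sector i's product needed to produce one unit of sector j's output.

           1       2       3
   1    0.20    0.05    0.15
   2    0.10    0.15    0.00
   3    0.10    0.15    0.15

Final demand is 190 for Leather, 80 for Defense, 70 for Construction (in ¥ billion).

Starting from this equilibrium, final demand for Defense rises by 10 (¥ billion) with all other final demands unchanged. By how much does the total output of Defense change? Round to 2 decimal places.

Δx_2 = 11.90

I − A =
  [   0.80    -0.05    -0.15]
  [  -0.10     0.85     0.00]
  [  -0.10    -0.15     0.85]
Cofactors of I−A, C_ij = (−1)^(i+j)·(minor ij) (rows/columns in the sector order above):
  C_11 = (0.85)(0.85) − (0.00)(-0.15) = 0.7225
  C_12 = −[(-0.10)(0.85) − (0.00)(-0.10)] = 0.0850
  C_13 = (-0.10)(-0.15) − (0.85)(-0.10) = 0.1000
  C_21 = −[(-0.05)(0.85) − (-0.15)(-0.15)] = 0.0650
  C_22 = (0.80)(0.85) − (-0.15)(-0.10) = 0.6650
  C_23 = −[(0.80)(-0.15) − (-0.05)(-0.10)] = 0.1250
  C_31 = (-0.05)(0.00) − (-0.15)(0.85) = 0.1275
  C_32 = −[(0.80)(0.00) − (-0.15)(-0.10)] = 0.0150
  C_33 = (0.80)(0.85) − (-0.05)(-0.10) = 0.6750
det(I−A) = Σ_j (I−A)_1j·C_1j = (0.80)(0.7225) + (-0.05)(0.0850) + (-0.15)(0.1000) = 0.55875
adj(I−A) = Cᵀ =
  [ 0.7225   0.0650   0.1275]
  [ 0.0850   0.6650   0.0150]
  [ 0.1000   0.1250   0.6750]
(I − A)⁻¹ = adj(I−A) / det(I−A) ≈
  [   1.2931     0.1163     0.2282]
  [   0.1521     1.1902     0.0268]
  [   0.1790     0.2237     1.2081]
Δx = (I − A)⁻¹ Δd with Δd having +10 in the Defense component and 0 elsewhere.
So Δx_2 = L_22 · (+10), where L_22 = adj(I−A)_22 / det(I−A) = 0.6650 / 0.55875.
Δx_2 = 0.6650 × (+10) / 0.55875 = 6.65 / 0.55875 ≈ 11.90.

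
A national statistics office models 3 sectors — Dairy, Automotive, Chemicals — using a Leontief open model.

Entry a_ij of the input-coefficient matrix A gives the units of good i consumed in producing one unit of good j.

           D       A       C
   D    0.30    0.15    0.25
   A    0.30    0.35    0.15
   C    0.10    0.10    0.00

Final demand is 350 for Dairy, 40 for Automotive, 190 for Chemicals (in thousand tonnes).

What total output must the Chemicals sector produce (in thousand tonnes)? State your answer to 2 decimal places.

I − A =
  [   0.70    -0.15    -0.25]
  [  -0.30     0.65    -0.15]
  [  -0.10    -0.10     1.00]
Cofactors of I−A, C_ij = (−1)^(i+j)·(minor ij) (rows/columns in the sector order above):
  C_11 = (0.65)(1.00) − (-0.15)(-0.10) = 0.6350
  C_12 = −[(-0.30)(1.00) − (-0.15)(-0.10)] = 0.3150
  C_13 = (-0.30)(-0.10) − (0.65)(-0.10) = 0.0950
  C_21 = −[(-0.15)(1.00) − (-0.25)(-0.10)] = 0.1750
  C_22 = (0.70)(1.00) − (-0.25)(-0.10) = 0.6750
  C_23 = −[(0.70)(-0.10) − (-0.15)(-0.10)] = 0.0850
  C_31 = (-0.15)(-0.15) − (-0.25)(0.65) = 0.1850
  C_32 = −[(0.70)(-0.15) − (-0.25)(-0.30)] = 0.1800
  C_33 = (0.70)(0.65) − (-0.15)(-0.30) = 0.4100
det(I−A) = Σ_j (I−A)_1j·C_1j = (0.70)(0.6350) + (-0.15)(0.3150) + (-0.25)(0.0950) = 0.3735
adj(I−A) = Cᵀ =
  [ 0.6350   0.1750   0.1850]
  [ 0.3150   0.6750   0.1800]
  [ 0.0950   0.0850   0.4100]
(I − A)⁻¹ = adj(I−A) / det(I−A) ≈
  [   1.7001     0.4685     0.4953]
  [   0.8434     1.8072     0.4819]
  [   0.2544     0.2276     1.0977]
x = (I − A)⁻¹ d = adj(I−A)·d / det(I−A), with det(I−A) = 0.3735:
  x_D = (0.6350·350 + 0.1750·40 + 0.1850·190) / 0.3735 = 264.40 / 0.3735 ≈ 707.90
  x_A = (0.3150·350 + 0.6750·40 + 0.1800·190) / 0.3735 = 171.45 / 0.3735 ≈ 459.04
  x_C = (0.0950·350 + 0.0850·40 + 0.4100·190) / 0.3735 = 114.55 / 0.3735 ≈ 306.69

x_C = 306.69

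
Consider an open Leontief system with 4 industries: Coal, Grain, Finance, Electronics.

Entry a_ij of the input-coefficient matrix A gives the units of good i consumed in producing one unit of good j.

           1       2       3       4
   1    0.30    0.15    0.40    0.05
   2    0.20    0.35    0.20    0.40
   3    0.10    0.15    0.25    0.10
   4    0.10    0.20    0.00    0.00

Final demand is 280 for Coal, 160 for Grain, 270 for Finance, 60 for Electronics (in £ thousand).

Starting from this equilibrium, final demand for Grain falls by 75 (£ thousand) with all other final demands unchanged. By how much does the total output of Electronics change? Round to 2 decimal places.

I − A =
  [   0.70    -0.15    -0.40    -0.05]
  [  -0.20     0.65    -0.20    -0.40]
  [  -0.10    -0.15     0.75    -0.10]
  [  -0.10    -0.20     0.00     1.00]
Compute the cofactors C_ij = (−1)^(i+j)·(3×3 minor ij) of I−A; the adjugate is their transpose:
adj(I−A) = Cᵀ =
  [ 0.393500   0.188000   0.260000   0.120875]
  [ 0.202000   0.477250   0.235000   0.224500]
  [ 0.103500   0.135750   0.357750   0.095250]
  [ 0.079750   0.114250   0.073000   0.256750]
det(I−A) = Σ_j (I−A)_1j·C_1j = (0.70)(0.393500) + (-0.15)(0.202000) + (-0.40)(0.103500) + (-0.05)(0.079750) = 0.1997625
(I − A)⁻¹ = adj(I−A) / det(I−A) ≈
  [   1.9698     0.9411     1.3015     0.6051]
  [   1.0112     2.3891     1.1764     1.1238]
  [   0.5181     0.6796     1.7909     0.4768]
  [   0.3992     0.5719     0.3654     1.2853]
Δx = (I − A)⁻¹ Δd with Δd having -75 in the Grain component and 0 elsewhere.
So Δx_4 = L_42 · (-75), where L_42 = adj(I−A)_42 / det(I−A) = 0.114250 / 0.1997625.
Δx_4 = 0.114250 × (-75) / 0.1997625 = -8.56875 / 0.1997625 ≈ -42.89.

Δx_4 = -42.89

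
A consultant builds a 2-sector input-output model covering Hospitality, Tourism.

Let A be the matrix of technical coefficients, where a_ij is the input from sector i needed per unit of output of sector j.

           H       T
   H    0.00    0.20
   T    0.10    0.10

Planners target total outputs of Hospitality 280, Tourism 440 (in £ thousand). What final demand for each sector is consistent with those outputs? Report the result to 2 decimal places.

d_H = 192.00, d_T = 368.00

I − A =
  [   1.00    -0.20]
  [  -0.10     0.90]
d = (I − A) x:
  d_H = (+1.00)·280 + (-0.20)·440 = 192.00
  d_T = (-0.10)·280 + (+0.90)·440 = 368.00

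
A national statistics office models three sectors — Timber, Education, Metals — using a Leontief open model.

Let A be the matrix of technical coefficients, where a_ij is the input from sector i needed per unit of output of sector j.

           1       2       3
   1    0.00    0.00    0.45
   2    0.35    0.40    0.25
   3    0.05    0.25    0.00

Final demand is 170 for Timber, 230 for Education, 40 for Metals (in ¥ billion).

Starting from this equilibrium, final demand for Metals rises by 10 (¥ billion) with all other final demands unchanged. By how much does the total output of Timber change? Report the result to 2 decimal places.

I − A =
  [   1.00     0.00    -0.45]
  [  -0.35     0.60    -0.25]
  [  -0.05    -0.25     1.00]
Cofactors of I−A, C_ij = (−1)^(i+j)·(minor ij) (rows/columns in the sector order above):
  C_11 = (0.60)(1.00) − (-0.25)(-0.25) = 0.5375
  C_12 = −[(-0.35)(1.00) − (-0.25)(-0.05)] = 0.3625
  C_13 = (-0.35)(-0.25) − (0.60)(-0.05) = 0.1175
  C_21 = −[(0.00)(1.00) − (-0.45)(-0.25)] = 0.1125
  C_22 = (1.00)(1.00) − (-0.45)(-0.05) = 0.9775
  C_23 = −[(1.00)(-0.25) − (0.00)(-0.05)] = 0.2500
  C_31 = (0.00)(-0.25) − (-0.45)(0.60) = 0.2700
  C_32 = −[(1.00)(-0.25) − (-0.45)(-0.35)] = 0.4075
  C_33 = (1.00)(0.60) − (0.00)(-0.35) = 0.6000
det(I−A) = Σ_j (I−A)_1j·C_1j = (1.00)(0.5375) + (0.00)(0.3625) + (-0.45)(0.1175) = 0.484625
adj(I−A) = Cᵀ =
  [ 0.5375   0.1125   0.2700]
  [ 0.3625   0.9775   0.4075]
  [ 0.1175   0.2500   0.6000]
(I − A)⁻¹ = adj(I−A) / det(I−A) ≈
  [   1.1091     0.2321     0.5571]
  [   0.7480     2.0170     0.8409]
  [   0.2425     0.5159     1.2381]
Δx = (I − A)⁻¹ Δd with Δd having +10 in the Metals component and 0 elsewhere.
So Δx_1 = L_13 · (+10), where L_13 = adj(I−A)_13 / det(I−A) = 0.2700 / 0.484625.
Δx_1 = 0.2700 × (+10) / 0.484625 = 2.70 / 0.484625 ≈ 5.57.

Δx_1 = 5.57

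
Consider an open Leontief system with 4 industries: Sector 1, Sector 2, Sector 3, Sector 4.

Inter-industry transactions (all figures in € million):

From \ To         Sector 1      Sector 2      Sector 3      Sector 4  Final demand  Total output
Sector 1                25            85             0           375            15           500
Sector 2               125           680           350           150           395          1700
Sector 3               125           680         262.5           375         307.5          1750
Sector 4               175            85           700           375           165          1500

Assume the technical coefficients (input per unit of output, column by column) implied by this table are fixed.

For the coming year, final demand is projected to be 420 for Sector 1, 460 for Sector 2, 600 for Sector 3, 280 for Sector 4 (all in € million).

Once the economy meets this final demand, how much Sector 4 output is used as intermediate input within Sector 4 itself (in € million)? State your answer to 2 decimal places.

Technical coefficients a_ij = z_ij / X_j:
  a_11 = 25/500 = 0.05, a_21 = 125/500 = 0.25, a_31 = 125/500 = 0.25, a_41 = 175/500 = 0.35
  a_12 = 85/1700 = 0.05, a_22 = 680/1700 = 0.40, a_32 = 680/1700 = 0.40, a_42 = 85/1700 = 0.05
  a_13 = 0/1750 = 0.00, a_23 = 350/1750 = 0.20, a_33 = 262.5/1750 = 0.15, a_43 = 700/1750 = 0.40
  a_14 = 375/1500 = 0.25, a_24 = 150/1500 = 0.10, a_34 = 375/1500 = 0.25, a_44 = 375/1500 = 0.25
I − A =
  [   0.95    -0.05     0.00    -0.25]
  [  -0.25     0.60    -0.20    -0.10]
  [  -0.25    -0.40     0.85    -0.25]
  [  -0.35    -0.05    -0.40     0.75]
Compute the cofactors C_ij = (−1)^(i+j)·(3×3 minor ij) of I−A; the adjugate is their transpose:
adj(I−A) = Cᵀ =
  [ 0.239750   0.077500   0.072000   0.114250]
  [ 0.229125   0.411250   0.188000   0.193875]
  [ 0.255875   0.278750   0.356000   0.241125]
  [ 0.263625   0.212250   0.236000   0.395375]
det(I−A) = Σ_j (I−A)_1j·C_1j = (0.95)(0.239750) + (-0.05)(0.229125) + (0.00)(0.255875) + (-0.25)(0.263625) = 0.1504
(I − A)⁻¹ = adj(I−A) / det(I−A) ≈
  [   1.5941     0.5153     0.4787     0.7596]
  [   1.5234     2.7344     1.2500     1.2891]
  [   1.7013     1.8534     2.3670     1.6032]
  [   1.7528     1.4112     1.5691     2.6288]
First solve x = (I − A)⁻¹ d = adj(I−A)·d / det(I−A); in particular x_4 = (0.263625·420 + 0.212250·460 + 0.236000·600 + 0.395375·280) / 0.1504 = 460.6625 / 0.1504 ≈ 3062.9156.
Intermediate flow from 4 to 4: z_44 = a_44 · x_4 = 0.25 × 460.6625 / 0.1504 = 115.165625 / 0.1504 ≈ 765.73.

z_44 = 765.73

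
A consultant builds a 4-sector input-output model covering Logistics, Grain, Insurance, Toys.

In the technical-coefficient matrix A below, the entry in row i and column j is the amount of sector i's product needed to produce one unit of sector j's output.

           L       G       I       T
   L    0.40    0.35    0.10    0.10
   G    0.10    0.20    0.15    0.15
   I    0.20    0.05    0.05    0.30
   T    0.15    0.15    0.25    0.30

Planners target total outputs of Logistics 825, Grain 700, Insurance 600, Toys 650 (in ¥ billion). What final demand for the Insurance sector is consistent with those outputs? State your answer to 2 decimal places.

d_I = 175.00

I − A =
  [   0.60    -0.35    -0.10    -0.10]
  [  -0.10     0.80    -0.15    -0.15]
  [  -0.20    -0.05     0.95    -0.30]
  [  -0.15    -0.15    -0.25     0.70]
d = (I − A) x:
  d_L = (+0.60)·825 + (-0.35)·700 + (-0.10)·600 + (-0.10)·650 = 125.00
  d_G = (-0.10)·825 + (+0.80)·700 + (-0.15)·600 + (-0.15)·650 = 290.00
  d_I = (-0.20)·825 + (-0.05)·700 + (+0.95)·600 + (-0.30)·650 = 175.00
  d_T = (-0.15)·825 + (-0.15)·700 + (-0.25)·600 + (+0.70)·650 = 76.25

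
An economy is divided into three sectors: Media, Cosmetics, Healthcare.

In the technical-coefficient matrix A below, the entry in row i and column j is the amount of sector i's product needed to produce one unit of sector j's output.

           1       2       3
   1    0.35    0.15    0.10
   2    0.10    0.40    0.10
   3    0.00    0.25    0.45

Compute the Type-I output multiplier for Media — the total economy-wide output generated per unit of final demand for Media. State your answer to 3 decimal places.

m_1 = 2.053

I − A =
  [   0.65    -0.15    -0.10]
  [  -0.10     0.60    -0.10]
  [   0.00    -0.25     0.55]
Cofactors of I−A, C_ij = (−1)^(i+j)·(minor ij) (rows/columns in the sector order above):
  C_11 = (0.60)(0.55) − (-0.10)(-0.25) = 0.3050
  C_12 = −[(-0.10)(0.55) − (-0.10)(0.00)] = 0.0550
  C_13 = (-0.10)(-0.25) − (0.60)(0.00) = 0.0250
  C_21 = −[(-0.15)(0.55) − (-0.10)(-0.25)] = 0.1075
  C_22 = (0.65)(0.55) − (-0.10)(0.00) = 0.3575
  C_23 = −[(0.65)(-0.25) − (-0.15)(0.00)] = 0.1625
  C_31 = (-0.15)(-0.10) − (-0.10)(0.60) = 0.0750
  C_32 = −[(0.65)(-0.10) − (-0.10)(-0.10)] = 0.0750
  C_33 = (0.65)(0.60) − (-0.15)(-0.10) = 0.3750
det(I−A) = Σ_j (I−A)_1j·C_1j = (0.65)(0.3050) + (-0.15)(0.0550) + (-0.10)(0.0250) = 0.1875
adj(I−A) = Cᵀ =
  [ 0.3050   0.1075   0.0750]
  [ 0.0550   0.3575   0.0750]
  [ 0.0250   0.1625   0.3750]
(I − A)⁻¹ = adj(I−A) / det(I−A) ≈
  [   1.6267     0.5733     0.4000]
  [   0.2933     1.9067     0.4000]
  [   0.1333     0.8667     2.0000]
The output multiplier for sector j is the column-j sum of the Leontief inverse (I − A)⁻¹ = adj(I−A) / det(I−A).
Column 1 of adj(I−A): (0.3050, 0.0550, 0.0250); det(I−A) = 0.1875.
m_1 = (0.3050 + 0.0550 + 0.0250) / 0.1875 = 0.385 / 0.1875 ≈ 2.053.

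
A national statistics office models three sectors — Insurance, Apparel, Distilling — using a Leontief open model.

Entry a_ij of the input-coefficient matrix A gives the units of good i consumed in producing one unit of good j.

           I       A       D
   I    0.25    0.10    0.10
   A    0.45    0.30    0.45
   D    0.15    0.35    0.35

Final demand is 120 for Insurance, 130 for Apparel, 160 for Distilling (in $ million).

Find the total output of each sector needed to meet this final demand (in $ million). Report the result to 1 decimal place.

I − A =
  [   0.75    -0.10    -0.10]
  [  -0.45     0.70    -0.45]
  [  -0.15    -0.35     0.65]
Cofactors of I−A, C_ij = (−1)^(i+j)·(minor ij) (rows/columns in the sector order above):
  C_11 = (0.70)(0.65) − (-0.45)(-0.35) = 0.2975
  C_12 = −[(-0.45)(0.65) − (-0.45)(-0.15)] = 0.3600
  C_13 = (-0.45)(-0.35) − (0.70)(-0.15) = 0.2625
  C_21 = −[(-0.10)(0.65) − (-0.10)(-0.35)] = 0.1000
  C_22 = (0.75)(0.65) − (-0.10)(-0.15) = 0.4725
  C_23 = −[(0.75)(-0.35) − (-0.10)(-0.15)] = 0.2775
  C_31 = (-0.10)(-0.45) − (-0.10)(0.70) = 0.1150
  C_32 = −[(0.75)(-0.45) − (-0.10)(-0.45)] = 0.3825
  C_33 = (0.75)(0.70) − (-0.10)(-0.45) = 0.4800
det(I−A) = Σ_j (I−A)_1j·C_1j = (0.75)(0.2975) + (-0.10)(0.3600) + (-0.10)(0.2625) = 0.160875
adj(I−A) = Cᵀ =
  [ 0.2975   0.1000   0.1150]
  [ 0.3600   0.4725   0.3825]
  [ 0.2625   0.2775   0.4800]
(I − A)⁻¹ = adj(I−A) / det(I−A) ≈
  [   1.8493     0.6216     0.7148]
  [   2.2378     2.9371     2.3776]
  [   1.6317     1.7249     2.9837]
x = (I − A)⁻¹ d = adj(I−A)·d / det(I−A), with det(I−A) = 0.160875:
  x_I = (0.2975·120 + 0.1000·130 + 0.1150·160) / 0.160875 = 67.10 / 0.160875 ≈ 417.1
  x_A = (0.3600·120 + 0.4725·130 + 0.3825·160) / 0.160875 = 165.825 / 0.160875 ≈ 1030.8
  x_D = (0.2625·120 + 0.2775·130 + 0.4800·160) / 0.160875 = 144.375 / 0.160875 ≈ 897.4

x_I = 417.1, x_A = 1030.8, x_D = 897.4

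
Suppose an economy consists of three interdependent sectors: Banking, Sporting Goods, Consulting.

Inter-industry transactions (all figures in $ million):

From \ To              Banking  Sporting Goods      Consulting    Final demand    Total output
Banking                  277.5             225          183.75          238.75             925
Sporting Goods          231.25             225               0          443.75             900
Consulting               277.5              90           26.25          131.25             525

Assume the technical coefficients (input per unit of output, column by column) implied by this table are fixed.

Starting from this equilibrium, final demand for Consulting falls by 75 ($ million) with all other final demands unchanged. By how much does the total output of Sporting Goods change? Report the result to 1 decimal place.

Technical coefficients a_ij = z_ij / X_j:
  a_11 = 277.5/925 = 0.30, a_21 = 231.25/925 = 0.25, a_31 = 277.5/925 = 0.30
  a_12 = 225/900 = 0.25, a_22 = 225/900 = 0.25, a_32 = 90/900 = 0.10
  a_13 = 183.75/525 = 0.35, a_23 = 0/525 = 0.00, a_33 = 26.25/525 = 0.05
I − A =
  [   0.70    -0.25    -0.35]
  [  -0.25     0.75     0.00]
  [  -0.30    -0.10     0.95]
Cofactors of I−A, C_ij = (−1)^(i+j)·(minor ij) (rows/columns in the sector order above):
  C_11 = (0.75)(0.95) − (0.00)(-0.10) = 0.7125
  C_12 = −[(-0.25)(0.95) − (0.00)(-0.30)] = 0.2375
  C_13 = (-0.25)(-0.10) − (0.75)(-0.30) = 0.2500
  C_21 = −[(-0.25)(0.95) − (-0.35)(-0.10)] = 0.2725
  C_22 = (0.70)(0.95) − (-0.35)(-0.30) = 0.5600
  C_23 = −[(0.70)(-0.10) − (-0.25)(-0.30)] = 0.1450
  C_31 = (-0.25)(0.00) − (-0.35)(0.75) = 0.2625
  C_32 = −[(0.70)(0.00) − (-0.35)(-0.25)] = 0.0875
  C_33 = (0.70)(0.75) − (-0.25)(-0.25) = 0.4625
det(I−A) = Σ_j (I−A)_1j·C_1j = (0.70)(0.7125) + (-0.25)(0.2375) + (-0.35)(0.2500) = 0.351875
adj(I−A) = Cᵀ =
  [ 0.7125   0.2725   0.2625]
  [ 0.2375   0.5600   0.0875]
  [ 0.2500   0.1450   0.4625]
(I − A)⁻¹ = adj(I−A) / det(I−A) ≈
  [   2.0249     0.7744     0.7460]
  [   0.6750     1.5915     0.2487]
  [   0.7105     0.4121     1.3144]
Δx = (I − A)⁻¹ Δd with Δd having -75 in the Consulting component and 0 elsewhere.
So Δx_2 = L_23 · (-75), where L_23 = adj(I−A)_23 / det(I−A) = 0.0875 / 0.351875.
Δx_2 = 0.0875 × (-75) / 0.351875 = -6.5625 / 0.351875 ≈ -18.7.

Δx_2 = -18.7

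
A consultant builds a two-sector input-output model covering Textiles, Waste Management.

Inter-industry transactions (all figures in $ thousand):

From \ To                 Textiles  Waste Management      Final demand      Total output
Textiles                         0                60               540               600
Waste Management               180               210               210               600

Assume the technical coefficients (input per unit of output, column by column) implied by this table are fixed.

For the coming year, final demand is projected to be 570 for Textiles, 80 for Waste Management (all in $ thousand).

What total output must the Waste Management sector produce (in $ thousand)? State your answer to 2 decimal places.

Technical coefficients a_ij = z_ij / X_j:
  a_TT = 0/600 = 0.00, a_WT = 180/600 = 0.30
  a_TW = 60/600 = 0.10, a_WW = 210/600 = 0.35
I − A =
  [   1.00    -0.10]
  [  -0.30     0.65]
det(I−A) = (1.00)(0.65) − (-0.10)(-0.30) = 0.6200
adj(I−A) = [[0.65, 0.10], [0.30, 1.00]]
(I − A)⁻¹ = adj(I−A) / det(I−A) ≈
  [   1.0484     0.1613]
  [   0.4839     1.6129]
x = (I − A)⁻¹ d = adj(I−A)·d / det(I−A), with det(I−A) = 0.6200:
  x_T = (0.65·570 + 0.10·80) / 0.6200 = 378.50 / 0.6200 ≈ 610.48
  x_W = (0.30·570 + 1.00·80) / 0.6200 = 251.00 / 0.6200 ≈ 404.84

x_W = 404.84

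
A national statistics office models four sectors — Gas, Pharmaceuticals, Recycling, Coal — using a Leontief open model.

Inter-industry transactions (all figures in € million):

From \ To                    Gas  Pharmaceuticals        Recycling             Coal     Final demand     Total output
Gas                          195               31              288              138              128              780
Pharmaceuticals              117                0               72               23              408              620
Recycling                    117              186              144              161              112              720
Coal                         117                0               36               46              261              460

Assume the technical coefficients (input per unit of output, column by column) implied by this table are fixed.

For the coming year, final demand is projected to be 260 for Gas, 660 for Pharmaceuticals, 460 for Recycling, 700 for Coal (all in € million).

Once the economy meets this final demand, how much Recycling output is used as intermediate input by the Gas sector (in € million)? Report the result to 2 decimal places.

Technical coefficients a_ij = z_ij / X_j:
  a_GG = 195/780 = 0.25, a_PG = 117/780 = 0.15, a_RG = 117/780 = 0.15, a_CG = 117/780 = 0.15
  a_GP = 31/620 = 0.05, a_PP = 0/620 = 0.00, a_RP = 186/620 = 0.30, a_CP = 0/620 = 0.00
  a_GR = 288/720 = 0.40, a_PR = 72/720 = 0.10, a_RR = 144/720 = 0.20, a_CR = 36/720 = 0.05
  a_GC = 138/460 = 0.30, a_PC = 23/460 = 0.05, a_RC = 161/460 = 0.35, a_CC = 46/460 = 0.10
I − A =
  [   0.75    -0.05    -0.40    -0.30]
  [  -0.15     1.00    -0.10    -0.05]
  [  -0.15    -0.30     0.80    -0.35]
  [  -0.15     0.00    -0.05     0.90]
Compute the cofactors C_ij = (−1)^(i+j)·(3×3 minor ij) of I−A; the adjugate is their transpose:
adj(I−A) = Cᵀ =
  [ 0.674750   0.147625   0.379625   0.380750]
  [ 0.130500   0.413625   0.124125   0.114750]
  [ 0.230250   0.198375   0.622875   0.330000]
  [ 0.125250   0.035625   0.097875   0.492750]
det(I−A) = Σ_j (I−A)_1j·C_1j = (0.75)(0.674750) + (-0.05)(0.130500) + (-0.40)(0.230250) + (-0.30)(0.125250) = 0.3698625
(I − A)⁻¹ = adj(I−A) / det(I−A) ≈
  [   1.8243     0.3991     1.0264     1.0294]
  [   0.3528     1.1183     0.3356     0.3103]
  [   0.6225     0.5363     1.6841     0.8922]
  [   0.3386     0.0963     0.2646     1.3323]
First solve x = (I − A)⁻¹ d = adj(I−A)·d / det(I−A); in particular x_G = (0.674750·260 + 0.147625·660 + 0.379625·460 + 0.380750·700) / 0.3698625 = 714.02 / 0.3698625 ≈ 1930.5012.
Intermediate flow from R to G: z_RG = a_RG · x_G = 0.15 × 714.02 / 0.3698625 = 107.103 / 0.3698625 ≈ 289.58.

z_RG = 289.58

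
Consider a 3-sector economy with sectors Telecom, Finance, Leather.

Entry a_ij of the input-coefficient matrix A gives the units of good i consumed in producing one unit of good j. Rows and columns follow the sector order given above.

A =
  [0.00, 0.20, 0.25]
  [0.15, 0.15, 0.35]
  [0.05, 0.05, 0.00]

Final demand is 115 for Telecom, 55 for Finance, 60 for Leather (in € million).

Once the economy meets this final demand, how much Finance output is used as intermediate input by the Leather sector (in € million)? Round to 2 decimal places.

I − A =
  [   1.00    -0.20    -0.25]
  [  -0.15     0.85    -0.35]
  [  -0.05    -0.05     1.00]
Cofactors of I−A, C_ij = (−1)^(i+j)·(minor ij) (rows/columns in the sector order above):
  C_11 = (0.85)(1.00) − (-0.35)(-0.05) = 0.8325
  C_12 = −[(-0.15)(1.00) − (-0.35)(-0.05)] = 0.1675
  C_13 = (-0.15)(-0.05) − (0.85)(-0.05) = 0.0500
  C_21 = −[(-0.20)(1.00) − (-0.25)(-0.05)] = 0.2125
  C_22 = (1.00)(1.00) − (-0.25)(-0.05) = 0.9875
  C_23 = −[(1.00)(-0.05) − (-0.20)(-0.05)] = 0.0600
  C_31 = (-0.20)(-0.35) − (-0.25)(0.85) = 0.2825
  C_32 = −[(1.00)(-0.35) − (-0.25)(-0.15)] = 0.3875
  C_33 = (1.00)(0.85) − (-0.20)(-0.15) = 0.8200
det(I−A) = Σ_j (I−A)_1j·C_1j = (1.00)(0.8325) + (-0.20)(0.1675) + (-0.25)(0.0500) = 0.7865
adj(I−A) = Cᵀ =
  [ 0.8325   0.2125   0.2825]
  [ 0.1675   0.9875   0.3875]
  [ 0.0500   0.0600   0.8200]
(I − A)⁻¹ = adj(I−A) / det(I−A) ≈
  [   1.0585     0.2702     0.3592]
  [   0.2130     1.2556     0.4927]
  [   0.0636     0.0763     1.0426]
First solve x = (I − A)⁻¹ d = adj(I−A)·d / det(I−A); in particular x_L = (0.0500·115 + 0.0600·55 + 0.8200·60) / 0.7865 = 58.25 / 0.7865 ≈ 74.0623.
Intermediate flow from F to L: z_FL = a_FL · x_L = 0.35 × 58.25 / 0.7865 = 20.3875 / 0.7865 ≈ 25.92.

z_FL = 25.92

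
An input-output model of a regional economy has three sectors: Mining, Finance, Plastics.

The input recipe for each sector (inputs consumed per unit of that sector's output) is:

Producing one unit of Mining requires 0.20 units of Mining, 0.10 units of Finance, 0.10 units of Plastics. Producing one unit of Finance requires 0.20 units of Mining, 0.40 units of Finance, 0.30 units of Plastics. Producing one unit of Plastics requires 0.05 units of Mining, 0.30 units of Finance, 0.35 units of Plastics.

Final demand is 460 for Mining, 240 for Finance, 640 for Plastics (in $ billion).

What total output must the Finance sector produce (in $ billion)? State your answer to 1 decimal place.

I − A =
  [   0.80    -0.20    -0.05]
  [  -0.10     0.60    -0.30]
  [  -0.10    -0.30     0.65]
Cofactors of I−A, C_ij = (−1)^(i+j)·(minor ij) (rows/columns in the sector order above):
  C_11 = (0.60)(0.65) − (-0.30)(-0.30) = 0.3000
  C_12 = −[(-0.10)(0.65) − (-0.30)(-0.10)] = 0.0950
  C_13 = (-0.10)(-0.30) − (0.60)(-0.10) = 0.0900
  C_21 = −[(-0.20)(0.65) − (-0.05)(-0.30)] = 0.1450
  C_22 = (0.80)(0.65) − (-0.05)(-0.10) = 0.5150
  C_23 = −[(0.80)(-0.30) − (-0.20)(-0.10)] = 0.2600
  C_31 = (-0.20)(-0.30) − (-0.05)(0.60) = 0.0900
  C_32 = −[(0.80)(-0.30) − (-0.05)(-0.10)] = 0.2450
  C_33 = (0.80)(0.60) − (-0.20)(-0.10) = 0.4600
det(I−A) = Σ_j (I−A)_1j·C_1j = (0.80)(0.3000) + (-0.20)(0.0950) + (-0.05)(0.0900) = 0.2165
adj(I−A) = Cᵀ =
  [ 0.3000   0.1450   0.0900]
  [ 0.0950   0.5150   0.2450]
  [ 0.0900   0.2600   0.4600]
(I − A)⁻¹ = adj(I−A) / det(I−A) ≈
  [   1.3857     0.6697     0.4157]
  [   0.4388     2.3788     1.1316]
  [   0.4157     1.2009     2.1247]
x = (I − A)⁻¹ d = adj(I−A)·d / det(I−A), with det(I−A) = 0.2165:
  x_M = (0.3000·460 + 0.1450·240 + 0.0900·640) / 0.2165 = 230.40 / 0.2165 ≈ 1064.2
  x_F = (0.0950·460 + 0.5150·240 + 0.2450·640) / 0.2165 = 324.10 / 0.2165 ≈ 1497.0
  x_P = (0.0900·460 + 0.2600·240 + 0.4600·640) / 0.2165 = 398.20 / 0.2165 ≈ 1839.3

x_F = 1497.0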